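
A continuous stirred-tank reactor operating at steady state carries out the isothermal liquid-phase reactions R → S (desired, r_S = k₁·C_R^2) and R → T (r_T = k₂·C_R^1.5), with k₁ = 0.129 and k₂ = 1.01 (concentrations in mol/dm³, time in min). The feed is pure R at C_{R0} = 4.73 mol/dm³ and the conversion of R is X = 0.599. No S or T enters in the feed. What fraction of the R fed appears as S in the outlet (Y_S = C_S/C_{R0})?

Exit C_R = C_{R0}(1−X) = 4.73×0.401 = 1.897 mol/dm³.
A CSTR operates uniformly at the exit composition, giving r_S = 0.4641 and r_T = 2.638 (each k·C_R^n at C_R = 1.897).
Fraction of consumed R going to S: r_S/(r_S+r_T) = 0.1496.
C_S = 0.1496·C_{R0}·X = 0.1496×4.73×0.599 = 0.424 mol/dm³; Y_S = C_S/C_{R0} = 0.0896.

0.0896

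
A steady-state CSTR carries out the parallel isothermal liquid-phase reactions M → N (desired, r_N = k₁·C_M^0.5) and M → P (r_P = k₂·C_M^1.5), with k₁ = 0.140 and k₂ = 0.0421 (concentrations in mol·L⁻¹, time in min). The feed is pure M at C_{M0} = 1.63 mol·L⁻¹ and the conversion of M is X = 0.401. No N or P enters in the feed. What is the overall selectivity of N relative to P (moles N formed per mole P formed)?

Exit C_M = C_{M0}(1−X) = 1.63×0.599 = 0.9764 mol·L⁻¹.
Rates in a CSTR are evaluated at the outlet concentration: r_N = 0.140×0.9764^0.5 = 0.1383, r_P = 0.0421×0.9764^1.5 = 0.04062.
Overall selectivity = C_N/C_P = r_Nτ/(r_Pτ) = r_N/r_P = 3.41.

3.41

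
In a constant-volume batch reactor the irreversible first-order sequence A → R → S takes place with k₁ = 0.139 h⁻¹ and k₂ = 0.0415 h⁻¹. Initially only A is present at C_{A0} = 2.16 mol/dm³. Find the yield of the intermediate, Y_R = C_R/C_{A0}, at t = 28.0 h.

0.417

The intermediate concentration in a first-order A→B→C sequence is C_R = k₁C_{A0}(e^(−k₁t) − e^(−k₂t))/(k₂−k₁).
e^(−k₁t) = e^(−0.139×28.0) = e^(−3.892) = 0.02040; e^(−k₂t) = e^(−1.162) = 0.3129.
C_R = 0.139×2.16/(0.0415−0.139) × (0.02040−0.3129) = (-3.079)×(-0.2925) = 0.9006 mol/dm³.
Y_R = C_R/C_{A0} = 0.9006/2.16 = 0.417.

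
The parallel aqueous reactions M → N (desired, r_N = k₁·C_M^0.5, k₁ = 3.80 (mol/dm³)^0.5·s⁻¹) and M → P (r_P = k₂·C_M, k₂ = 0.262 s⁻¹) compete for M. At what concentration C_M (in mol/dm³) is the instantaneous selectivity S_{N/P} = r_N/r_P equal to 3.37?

18.5 mol/dm³

S_{N/P} = (k₁/k₂)·C_M^-0.5 ⇒ C_M = (S·k₂/k₁)^(-2).
= (3.37×0.262/3.80)^(-2) = (0.2324)^(-2) = 18.5 mol/dm³.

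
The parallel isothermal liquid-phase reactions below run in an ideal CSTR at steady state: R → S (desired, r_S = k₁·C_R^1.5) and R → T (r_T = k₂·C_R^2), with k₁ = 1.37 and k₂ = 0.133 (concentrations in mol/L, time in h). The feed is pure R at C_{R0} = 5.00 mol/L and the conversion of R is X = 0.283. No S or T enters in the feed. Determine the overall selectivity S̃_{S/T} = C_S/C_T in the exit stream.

Exit C_R = C_{R0}(1−X) = 5.00×0.717 = 3.585 mol/L.
A CSTR operates uniformly at the exit composition, giving r_S = 9.299 and r_T = 1.709 (each k·C_R^n at C_R = 3.585).
Overall selectivity = C_S/C_T = r_Sτ/(r_Tτ) = r_S/r_T = 5.44.

5.44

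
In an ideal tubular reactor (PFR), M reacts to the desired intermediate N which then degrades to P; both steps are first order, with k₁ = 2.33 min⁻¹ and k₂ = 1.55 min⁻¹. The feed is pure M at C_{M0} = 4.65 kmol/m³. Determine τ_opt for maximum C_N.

The intermediate peaks when r₁ = r₂, i.e. k₁e^(−k₁τ) = k₂e^(−k₂τ), giving τ_opt = ln(k₂/k₁)/(k₂−k₁).
= ln(1.55/2.33)/(1.55−2.33) = ln(0.6652)/-0.7800 = -0.4076/-0.7800 = 0.523 min.

0.523 min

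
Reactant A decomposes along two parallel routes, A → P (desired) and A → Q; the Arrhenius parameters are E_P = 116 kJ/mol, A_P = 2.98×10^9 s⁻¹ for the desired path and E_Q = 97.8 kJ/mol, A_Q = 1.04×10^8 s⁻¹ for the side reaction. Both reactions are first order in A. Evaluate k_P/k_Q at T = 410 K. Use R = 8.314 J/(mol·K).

With equal orders, S_{P/Q} = k_P/k_Q = (A_P/A_Q)·exp[(E_Q−E_P)/(RT)].
(E_Q−E_P)/(RT) = (97.8−116)×10³/(8.314×410) = -18200/3409 = -5.339.
k_P/k_Q = (2.98×10^9/1.04×10^8)·exp(-5.339) = 28.65 × 0.004800 = 0.138.

0.138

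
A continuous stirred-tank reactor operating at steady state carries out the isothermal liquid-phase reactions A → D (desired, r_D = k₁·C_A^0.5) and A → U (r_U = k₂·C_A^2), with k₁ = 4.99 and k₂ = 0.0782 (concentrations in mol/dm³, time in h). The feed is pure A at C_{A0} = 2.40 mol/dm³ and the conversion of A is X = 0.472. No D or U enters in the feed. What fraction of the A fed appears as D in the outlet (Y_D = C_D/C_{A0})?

0.462

Exit C_A = C_{A0}(1−X) = 2.40×0.528 = 1.267 mol/dm³.
In a CSTR the entire volume is at exit conditions, so r_D = 4.99×1.267^0.5 = 5.617 and r_U = 0.0782×1.267^2 = 0.1256.
Fraction of consumed A going to D: r_D/(r_D+r_U) = 0.9781.
C_D = 0.9781·C_{A0}·X = 0.9781×2.40×0.472 = 1.11 mol/dm³; Y_D = C_D/C_{A0} = 0.462.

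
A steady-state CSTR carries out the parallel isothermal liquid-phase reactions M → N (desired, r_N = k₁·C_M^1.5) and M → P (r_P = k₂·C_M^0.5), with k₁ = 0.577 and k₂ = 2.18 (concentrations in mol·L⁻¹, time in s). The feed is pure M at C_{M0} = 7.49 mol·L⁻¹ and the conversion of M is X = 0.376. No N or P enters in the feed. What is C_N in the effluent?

Exit C_M = C_{M0}(1−X) = 7.49×0.624 = 4.674 mol·L⁻¹.
In a CSTR the entire volume is at exit conditions, so r_N = 0.577×4.674^1.5 = 5.830 and r_P = 2.18×4.674^0.5 = 4.713.
Fraction of consumed M going to N: r_N/(r_N+r_P) = 0.5530.
C_N = 0.5530·C_{M0}·X = 0.5530×7.49×0.376 = 1.56 mol·L⁻¹.

1.56 mol·L⁻¹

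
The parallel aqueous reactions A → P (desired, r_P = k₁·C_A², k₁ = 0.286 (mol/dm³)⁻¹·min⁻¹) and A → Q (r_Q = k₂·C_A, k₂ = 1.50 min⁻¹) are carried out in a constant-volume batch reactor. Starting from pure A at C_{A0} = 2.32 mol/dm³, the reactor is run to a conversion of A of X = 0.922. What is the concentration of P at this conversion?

0.396 mol/dm³

C_A = C_{A0}(1−X) = 0.1810 mol/dm³.
Along a PFR/batch, dC_Q/dC_A = −r_Q/(r_P+r_Q) = −k₂/(k₂+k₁·C_A).
Integrating from C_{A0} to C_A: C_Q = (1.50/0.286)·ln[(1.50+0.286·2.32)/(1.50+0.286·0.181)] = 5.245·ln(2.164/1.552) = 1.743 mol/dm³.
Then C_P = (C_{A0}−C_A) − C_Q = 2.139 − 1.743 = 0.3959 mol/dm³.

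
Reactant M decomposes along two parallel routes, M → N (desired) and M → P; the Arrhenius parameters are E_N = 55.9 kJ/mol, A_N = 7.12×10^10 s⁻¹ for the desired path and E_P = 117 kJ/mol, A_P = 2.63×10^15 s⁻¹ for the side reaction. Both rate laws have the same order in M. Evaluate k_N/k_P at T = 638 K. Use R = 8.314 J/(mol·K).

Since both paths have the same order in M, the concentration cancels and S_{N/P} = k_N/k_P = (A_N/A_P)·exp[(E_P−E_N)/(RT)].
(E_P−E_N)/(RT) = (117−55.9)×10³/(8.314×638) = 61100/5304 = 11.52.
k_N/k_P = (7.12×10^10/2.63×10^15)·exp(11.52) = 2.707×10^-5 × 1.006×10^5 = 2.72.

2.72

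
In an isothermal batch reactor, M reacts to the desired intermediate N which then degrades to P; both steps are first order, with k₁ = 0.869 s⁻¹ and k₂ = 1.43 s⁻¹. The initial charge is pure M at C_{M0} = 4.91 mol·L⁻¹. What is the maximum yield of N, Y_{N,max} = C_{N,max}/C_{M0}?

0.281

At the optimum, C_{N,max}/C_{M0} = (k₁/k₂)^[k₂/(k₂−k₁)].
= (0.869/1.43)^(1.43/(1.43−0.869)) = (0.6077)^(2.549) = 0.2809.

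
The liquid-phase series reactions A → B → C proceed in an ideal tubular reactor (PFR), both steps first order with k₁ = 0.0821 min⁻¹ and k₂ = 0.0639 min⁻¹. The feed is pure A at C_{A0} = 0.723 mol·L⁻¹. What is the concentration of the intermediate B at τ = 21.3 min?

0.269 mol·L⁻¹

For first-order series with pure A initially, C_B(τ) = k₁C_{A0}/(k₂−k₁)·(e^(−k₁τ) − e^(−k₂τ)).
e^(−k₁τ) = e^(−0.0821×21.3) = e^(−1.749) = 0.1740; e^(−k₂τ) = e^(−1.361) = 0.2564.
C_B = 0.0821×0.723/(0.0639−0.0821) × (0.1740−0.2564) = (-3.261)×(-0.08239) = 0.2687 mol·L⁻¹.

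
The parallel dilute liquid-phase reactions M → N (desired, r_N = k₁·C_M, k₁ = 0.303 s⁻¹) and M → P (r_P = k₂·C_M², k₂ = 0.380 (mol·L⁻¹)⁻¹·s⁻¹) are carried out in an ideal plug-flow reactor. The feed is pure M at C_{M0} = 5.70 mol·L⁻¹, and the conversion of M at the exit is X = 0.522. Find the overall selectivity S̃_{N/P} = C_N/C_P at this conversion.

0.196

C_M = C_{M0}(1−X) = 2.725 mol·L⁻¹.
Along a PFR/batch, dC_N/dC_M = −r_N/(r_N+r_P) = −k₁/(k₁+k₂·C_M).
Integrating from C_{M0} to C_M: C_N = (0.303/0.380)·ln[(0.303+0.380·5.70)/(0.303+0.380·2.72)] = 0.7974·ln(2.469/1.338) = 0.4883 mol·L⁻¹.
C_P = (C_{M0}−C_M)−C_N = 2.487 mol·L⁻¹; S̃_{N/P} = 0.4883/2.487 = 0.196.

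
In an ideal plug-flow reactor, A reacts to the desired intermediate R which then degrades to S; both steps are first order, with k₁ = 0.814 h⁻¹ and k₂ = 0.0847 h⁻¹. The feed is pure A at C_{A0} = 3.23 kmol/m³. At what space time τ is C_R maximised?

For first-order series the maximum of C_R occurs at τ_opt = ln(k₂/k₁)/(k₂−k₁).
= ln(0.0847/0.814)/(0.0847−0.814) = ln(0.1041)/-0.7293 = -2.263/-0.7293 = 3.10 h.

3.10 h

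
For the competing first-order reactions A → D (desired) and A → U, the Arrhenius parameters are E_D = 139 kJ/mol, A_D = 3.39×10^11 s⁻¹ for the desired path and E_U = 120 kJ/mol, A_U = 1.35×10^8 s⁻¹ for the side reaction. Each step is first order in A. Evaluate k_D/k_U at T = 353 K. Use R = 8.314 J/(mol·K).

3.87

With equal orders, S_{D/U} = k_D/k_U = (A_D/A_U)·exp[(E_U−E_D)/(RT)].
(E_U−E_D)/(RT) = (120−139)×10³/(8.314×353) = -19000/2935 = -6.474.
k_D/k_U = (3.39×10^11/1.35×10^8)·exp(-6.474) = 2511 × 0.001543 = 3.87.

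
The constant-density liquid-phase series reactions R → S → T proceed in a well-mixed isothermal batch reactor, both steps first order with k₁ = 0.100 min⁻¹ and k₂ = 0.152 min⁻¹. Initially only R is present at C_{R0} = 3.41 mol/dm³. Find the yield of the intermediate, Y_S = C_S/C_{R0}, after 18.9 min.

0.182

Solving the coupled first-order balances gives C_S(t) = [k₁/(k₂−k₁)]·C_{R0}·(e^(−k₁t) − e^(−k₂t)).
e^(−k₁t) = e^(−0.100×18.9) = e^(−1.890) = 0.1511; e^(−k₂t) = e^(−2.873) = 0.05654.
C_S = 0.100×3.41/(0.152−0.100) × (0.1511−0.05654) = 6.558×0.09453 = 0.6199 mol/dm³.
Y_S = C_S/C_{R0} = 0.6199/3.41 = 0.182.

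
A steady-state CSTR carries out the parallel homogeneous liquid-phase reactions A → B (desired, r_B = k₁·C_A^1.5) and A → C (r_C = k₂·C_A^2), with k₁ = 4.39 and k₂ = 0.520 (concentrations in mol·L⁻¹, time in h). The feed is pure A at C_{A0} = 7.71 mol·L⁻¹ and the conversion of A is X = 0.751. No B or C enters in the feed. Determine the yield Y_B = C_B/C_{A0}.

Exit C_A = C_{A0}(1−X) = 7.71×0.249 = 1.920 mol·L⁻¹.
A CSTR operates uniformly at the exit composition, giving r_B = 11.68 and r_C = 1.917 (each k·C_A^n at C_A = 1.920).
Fraction of consumed A going to B: r_B/(r_B+r_C) = 0.8590.
C_B = 0.8590·C_{A0}·X = 0.8590×7.71×0.751 = 4.97 mol·L⁻¹; Y_B = C_B/C_{A0} = 0.645.

0.645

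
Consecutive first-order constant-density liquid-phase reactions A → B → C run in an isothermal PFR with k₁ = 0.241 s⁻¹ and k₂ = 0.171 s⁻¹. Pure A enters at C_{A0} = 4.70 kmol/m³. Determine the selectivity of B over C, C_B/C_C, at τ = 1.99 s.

The intermediate concentration in a first-order A→B→C sequence is C_B = k₁C_{A0}(e^(−k₁τ) − e^(−k₂τ))/(k₂−k₁).
e^(−k₁τ) = e^(−0.241×1.99) = e^(−0.4796) = 0.6190; e^(−k₂τ) = e^(−0.3403) = 0.7116.
C_B = 0.241×4.70/(0.171−0.241) × (0.6190−0.7116) = (-16.18)×(-0.09253) = 1.497 kmol/m³.
C_A = C_{A0}e^(−k₁τ) = 2.909 kmol/m³, so C_C = C_{A0}−C_A−C_B = 0.2933 kmol/m³; C_B/C_C = 5.10.

5.10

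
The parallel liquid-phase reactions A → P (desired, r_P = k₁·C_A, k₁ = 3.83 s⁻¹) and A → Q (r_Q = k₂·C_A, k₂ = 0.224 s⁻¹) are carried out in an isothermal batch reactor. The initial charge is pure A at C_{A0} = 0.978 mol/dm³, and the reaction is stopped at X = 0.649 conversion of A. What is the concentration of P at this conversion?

0.600 mol/dm³

C_A = C_{A0}(1−X) = 0.3433 mol/dm³.
Both paths are first order in A, so the instantaneous fraction to P is constant: dC_P/d(−C_A) = k₁/(k₁+k₂) = 0.9447.
C_P = 0.9447·(C_{A0}−C_A) = 0.9447×0.6347 = 0.600 mol/dm³.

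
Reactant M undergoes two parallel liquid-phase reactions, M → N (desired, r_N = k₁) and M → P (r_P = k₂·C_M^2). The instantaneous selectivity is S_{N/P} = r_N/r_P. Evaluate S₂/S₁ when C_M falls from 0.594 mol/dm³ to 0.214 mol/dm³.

7.70

S_{N/P} = (k₁/k₂)·C_M^-2, so S₂/S₁ = (C_{M,2}/C_{M,1})^-2.
= (0.214/0.594)^(-2) = (0.3603)^(-2) = 7.70.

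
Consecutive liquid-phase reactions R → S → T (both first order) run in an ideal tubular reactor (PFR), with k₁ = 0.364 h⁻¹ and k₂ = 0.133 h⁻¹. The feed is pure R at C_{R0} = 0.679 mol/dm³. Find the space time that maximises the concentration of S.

The intermediate peaks when r₁ = r₂, i.e. k₁e^(−k₁τ) = k₂e^(−k₂τ), giving τ_opt = ln(k₂/k₁)/(k₂−k₁).
= ln(0.133/0.364)/(0.133−0.364) = ln(0.3654)/-0.2310 = -1.007/-0.2310 = 4.36 h.

4.36 h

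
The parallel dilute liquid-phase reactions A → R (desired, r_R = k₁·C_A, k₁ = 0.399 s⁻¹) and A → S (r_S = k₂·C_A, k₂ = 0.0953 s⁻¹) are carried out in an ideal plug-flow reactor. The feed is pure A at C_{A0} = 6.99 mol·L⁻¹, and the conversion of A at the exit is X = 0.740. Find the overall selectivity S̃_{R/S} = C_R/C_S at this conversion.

C_A = C_{A0}(1−X) = 1.817 mol·L⁻¹.
Both paths are first order in A, so the instantaneous fraction to R is constant: dC_R/d(−C_A) = k₁/(k₁+k₂) = 0.8072.
C_R = 0.8072·(C_{A0}−C_A) = 0.8072×5.173 = 4.18 mol·L⁻¹.
C_S = (C_{A0}−C_A)−C_R = 0.9973 mol·L⁻¹; S̃_{R/S} = 4.175/0.9973 = 4.19.

4.19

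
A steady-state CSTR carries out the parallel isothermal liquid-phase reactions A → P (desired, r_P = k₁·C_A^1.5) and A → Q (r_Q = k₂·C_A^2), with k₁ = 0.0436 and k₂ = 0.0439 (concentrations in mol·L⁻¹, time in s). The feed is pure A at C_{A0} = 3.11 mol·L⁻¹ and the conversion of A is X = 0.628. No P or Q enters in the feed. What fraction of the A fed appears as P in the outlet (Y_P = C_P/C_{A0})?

Exit C_A = C_{A0}(1−X) = 3.11×0.372 = 1.157 mol·L⁻¹.
A CSTR operates uniformly at the exit composition, giving r_P = 0.05426 and r_Q = 0.05876 (each k·C_A^n at C_A = 1.157).
Fraction of consumed A going to P: r_P/(r_P+r_Q) = 0.4801.
C_P = 0.4801·C_{A0}·X = 0.4801×3.11×0.628 = 0.938 mol·L⁻¹; Y_P = C_P/C_{A0} = 0.301.

0.301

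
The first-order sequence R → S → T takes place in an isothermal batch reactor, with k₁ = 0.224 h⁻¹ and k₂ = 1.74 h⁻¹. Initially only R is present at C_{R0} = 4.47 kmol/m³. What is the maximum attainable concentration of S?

Evaluating C_S at t_opt = ln(k₂/k₁)/(k₂−k₁) gives C_{S,max}/C_{R0} = (k₁/k₂)^[k₂/(k₂−k₁)].
= (0.224/1.74)^(1.74/(1.74−0.224)) = (0.1287)^(1.148) = 0.09509.
C_{S,max} = 0.09509×4.47 = 0.425 kmol/m³.

0.425 kmol/m³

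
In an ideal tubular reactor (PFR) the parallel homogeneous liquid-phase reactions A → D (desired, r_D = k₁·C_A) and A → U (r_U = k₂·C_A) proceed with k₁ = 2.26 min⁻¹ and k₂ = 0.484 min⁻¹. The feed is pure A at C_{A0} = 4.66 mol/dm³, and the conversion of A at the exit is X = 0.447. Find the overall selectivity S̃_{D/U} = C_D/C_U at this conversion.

4.67

C_A = C_{A0}(1−X) = 2.577 mol/dm³.
Both paths are first order in A, so the instantaneous fraction to D is constant: dC_D/d(−C_A) = k₁/(k₁+k₂) = 0.8236.
C_D = 0.8236·(C_{A0}−C_A) = 0.8236×2.083 = 1.72 mol/dm³.
C_U = (C_{A0}−C_A)−C_D = 0.3674 mol/dm³; S̃_{D/U} = 1.716/0.3674 = 4.67.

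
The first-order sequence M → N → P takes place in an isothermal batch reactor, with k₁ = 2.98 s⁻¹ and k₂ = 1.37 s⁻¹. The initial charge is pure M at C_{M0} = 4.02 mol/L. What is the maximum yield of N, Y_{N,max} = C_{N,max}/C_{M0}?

0.516

Evaluating C_N at t_opt = ln(k₂/k₁)/(k₂−k₁) gives C_{N,max}/C_{M0} = (k₁/k₂)^[k₂/(k₂−k₁)].
= (2.98/1.37)^(1.37/(1.37−2.98)) = (2.175)^(-0.8509) = 0.5162.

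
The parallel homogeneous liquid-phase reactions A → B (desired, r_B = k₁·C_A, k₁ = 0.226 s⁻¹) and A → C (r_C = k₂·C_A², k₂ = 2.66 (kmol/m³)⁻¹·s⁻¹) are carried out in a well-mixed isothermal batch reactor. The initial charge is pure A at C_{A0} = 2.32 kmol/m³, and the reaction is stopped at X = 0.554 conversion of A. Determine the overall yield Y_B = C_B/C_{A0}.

0.0280

C_A = C_{A0}(1−X) = 1.035 kmol/m³.
Along a PFR/batch, dC_B/dC_A = −r_B/(r_B+r_C) = −k₁/(k₁+k₂·C_A).
Integrating from C_{A0} to C_A: C_B = (0.226/2.66)·ln[(0.226+2.66·2.32)/(0.226+2.66·1.03)] = 0.08496·ln(6.397/2.978) = 0.06495 kmol/m³.
Y_B = C_B/C_{A0} = 0.06495/2.32 = 0.0280.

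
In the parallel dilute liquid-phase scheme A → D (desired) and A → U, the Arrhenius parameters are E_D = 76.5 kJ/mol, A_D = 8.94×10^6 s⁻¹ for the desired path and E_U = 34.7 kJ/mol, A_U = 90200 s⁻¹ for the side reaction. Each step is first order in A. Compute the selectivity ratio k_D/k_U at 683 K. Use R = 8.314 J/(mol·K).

With equal orders, S_{D/U} = k_D/k_U = (A_D/A_U)·exp[(E_U−E_D)/(RT)].
(E_U−E_D)/(RT) = (34.7−76.5)×10³/(8.314×683) = -41800/5678 = -7.361.
k_D/k_U = (8.94×10^6/90200)·exp(-7.361) = 99.11 × 6.355×10^-4 = 0.0630.
Since E_D > E_U, raising the temperature improves selectivity toward D.

0.0630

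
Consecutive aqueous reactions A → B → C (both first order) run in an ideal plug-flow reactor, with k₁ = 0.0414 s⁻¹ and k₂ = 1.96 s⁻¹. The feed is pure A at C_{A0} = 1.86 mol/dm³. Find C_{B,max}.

0.0361 mol/dm³

At the optimum, C_{B,max}/C_{A0} = (k₁/k₂)^[k₂/(k₂−k₁)].
= (0.0414/1.96)^(1.96/(1.96−0.0414)) = (0.02112)^(1.022) = 0.01944.
C_{B,max} = 0.01944×1.86 = 0.0361 mol/dm³.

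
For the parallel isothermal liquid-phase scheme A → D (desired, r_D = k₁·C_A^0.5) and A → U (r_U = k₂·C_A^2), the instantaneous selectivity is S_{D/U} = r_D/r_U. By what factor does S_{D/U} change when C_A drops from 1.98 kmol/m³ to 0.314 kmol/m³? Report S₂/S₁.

S_{D/U} = (k₁/k₂)·C_A^-1.5, so S₂/S₁ = (C_{A,2}/C_{A,1})^-1.5.
= (0.314/1.98)^(-1.5) = (0.1586)^(-1.5) = 15.8.

15.8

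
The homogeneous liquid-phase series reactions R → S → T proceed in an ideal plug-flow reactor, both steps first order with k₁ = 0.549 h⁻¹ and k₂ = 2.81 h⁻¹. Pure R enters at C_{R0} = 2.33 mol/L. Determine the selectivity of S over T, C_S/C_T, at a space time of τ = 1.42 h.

0.246

The intermediate concentration in a first-order A→B→C sequence is C_S = k₁C_{R0}(e^(−k₁τ) − e^(−k₂τ))/(k₂−k₁).
e^(−k₁τ) = e^(−0.549×1.42) = e^(−0.7796) = 0.4586; e^(−k₂τ) = e^(−3.990) = 0.01850.
C_S = 0.549×2.33/(2.81−0.549) × (0.4586−0.01850) = 0.5658×0.4401 = 0.2490 mol/L.
C_R = C_{R0}e^(−k₁τ) = 1.069 mol/L, so C_T = C_{R0}−C_R−C_S = 1.012 mol/L; C_S/C_T = 0.246.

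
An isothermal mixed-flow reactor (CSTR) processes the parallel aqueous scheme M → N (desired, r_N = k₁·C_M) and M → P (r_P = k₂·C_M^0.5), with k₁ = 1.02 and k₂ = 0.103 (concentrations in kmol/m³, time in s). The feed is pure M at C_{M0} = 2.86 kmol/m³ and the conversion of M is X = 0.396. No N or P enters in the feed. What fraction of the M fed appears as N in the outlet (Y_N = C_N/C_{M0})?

Exit C_M = C_{M0}(1−X) = 2.86×0.604 = 1.727 kmol/m³.
Rates in a CSTR are evaluated at the outlet concentration: r_N = 1.02×1.727 = 1.762, r_P = 0.103×1.727^0.5 = 0.1354.
Fraction of consumed M going to N: r_N/(r_N+r_P) = 0.9287.
C_N = 0.9287·C_{M0}·X = 0.9287×2.86×0.396 = 1.05 kmol/m³; Y_N = C_N/C_{M0} = 0.368.

0.368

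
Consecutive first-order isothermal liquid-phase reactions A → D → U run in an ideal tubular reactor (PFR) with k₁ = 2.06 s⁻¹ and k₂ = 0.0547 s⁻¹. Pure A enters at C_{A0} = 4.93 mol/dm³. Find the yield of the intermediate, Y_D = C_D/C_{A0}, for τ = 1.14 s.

Solving the coupled first-order balances gives C_D(τ) = [k₁/(k₂−k₁)]·C_{A0}·(e^(−k₁τ) − e^(−k₂τ)).
e^(−k₁τ) = e^(−2.06×1.14) = e^(−2.348) = 0.09552; e^(−k₂τ) = e^(−0.06236) = 0.9395.
C_D = 2.06×4.93/(0.0547−2.06) × (0.09552−0.9395) = (-5.064)×(-0.8440) = 4.275 mol/dm³.
Y_D = C_D/C_{A0} = 4.275/4.93 = 0.867.

0.867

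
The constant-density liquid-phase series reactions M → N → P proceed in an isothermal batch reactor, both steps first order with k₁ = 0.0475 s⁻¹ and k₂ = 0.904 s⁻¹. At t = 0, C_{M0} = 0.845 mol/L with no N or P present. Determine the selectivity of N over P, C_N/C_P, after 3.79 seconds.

0.370

Solving the coupled first-order balances gives C_N(t) = [k₁/(k₂−k₁)]·C_{M0}·(e^(−k₁t) − e^(−k₂t)).
e^(−k₁t) = e^(−0.0475×3.79) = e^(−0.1800) = 0.8352; e^(−k₂t) = e^(−3.426) = 0.03251.
C_N = 0.0475×0.845/(0.904−0.0475) × (0.8352−0.03251) = 0.04686×0.8027 = 0.03762 mol/L.
C_M = C_{M0}e^(−k₁t) = 0.7058 mol/L, so C_P = C_{M0}−C_M−C_N = 0.1016 mol/L; C_N/C_P = 0.370.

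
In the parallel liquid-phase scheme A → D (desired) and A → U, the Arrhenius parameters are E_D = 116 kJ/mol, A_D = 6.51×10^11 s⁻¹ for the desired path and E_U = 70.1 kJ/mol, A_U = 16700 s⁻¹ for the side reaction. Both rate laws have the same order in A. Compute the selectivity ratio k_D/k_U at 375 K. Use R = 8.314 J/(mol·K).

Since both paths have the same order in A, the concentration cancels and S_{D/U} = k_D/k_U = (A_D/A_U)·exp[(E_U−E_D)/(RT)].
(E_U−E_D)/(RT) = (70.1−116)×10³/(8.314×375) = -45900/3118 = -14.72.
k_D/k_U = (6.51×10^11/16700)·exp(-14.72) = 3.898×10^7 × 4.039×10^-7 = 15.7.
Since E_D > E_U, raising the temperature improves selectivity toward D.

15.7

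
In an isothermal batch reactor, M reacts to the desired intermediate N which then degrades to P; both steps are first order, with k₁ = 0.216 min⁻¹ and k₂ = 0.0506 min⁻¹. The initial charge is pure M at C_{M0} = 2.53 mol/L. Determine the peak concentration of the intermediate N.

At the optimum, C_{N,max}/C_{M0} = (k₁/k₂)^[k₂/(k₂−k₁)].
= (0.216/0.0506)^(0.0506/(0.0506−0.216)) = (4.269)^(-0.3059) = 0.6415.
C_{N,max} = 0.6415×2.53 = 1.62 mol/L.

1.62 mol/L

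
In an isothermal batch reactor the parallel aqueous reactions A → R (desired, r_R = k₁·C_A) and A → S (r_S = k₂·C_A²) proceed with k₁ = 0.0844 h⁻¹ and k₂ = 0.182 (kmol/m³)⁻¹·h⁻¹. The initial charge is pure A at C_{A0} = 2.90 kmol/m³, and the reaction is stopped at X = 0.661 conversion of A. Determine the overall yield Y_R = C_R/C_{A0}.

C_A = C_{A0}(1−X) = 0.9831 kmol/m³.
Along a PFR/batch, dC_R/dC_A = −r_R/(r_R+r_S) = −k₁/(k₁+k₂·C_A).
Integrating from C_{A0} to C_A: C_R = (0.0844/0.182)·ln[(0.0844+0.182·2.90)/(0.0844+0.182·0.983)] = 0.4637·ln(0.6122/0.2633) = 0.3912 kmol/m³.
Y_R = C_R/C_{A0} = 0.3912/2.90 = 0.135.

0.135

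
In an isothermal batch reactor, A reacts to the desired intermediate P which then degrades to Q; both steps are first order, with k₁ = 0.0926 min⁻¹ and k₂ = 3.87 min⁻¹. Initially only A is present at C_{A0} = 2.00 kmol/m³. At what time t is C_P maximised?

The intermediate peaks when r₁ = r₂, i.e. k₁e^(−k₁t) = k₂e^(−k₂t), giving t_opt = ln(k₂/k₁)/(k₂−k₁).
= ln(3.87/0.0926)/(3.87−0.0926) = ln(41.79)/3.777 = 3.733/3.777 = 0.988 min.

0.988 min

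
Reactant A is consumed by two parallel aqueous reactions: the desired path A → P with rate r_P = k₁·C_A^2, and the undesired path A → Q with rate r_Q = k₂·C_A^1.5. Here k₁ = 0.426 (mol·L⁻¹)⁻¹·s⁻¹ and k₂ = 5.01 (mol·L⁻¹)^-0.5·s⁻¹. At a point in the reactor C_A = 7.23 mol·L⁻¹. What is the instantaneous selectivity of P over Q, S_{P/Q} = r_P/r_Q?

S_{P/Q} = r_P/r_Q = (k₁·C_A^2)/(k₂·C_A^1.5) = (k₁/k₂)·C_A^0.5.
= (0.426×7.230^2) / (5.01×7.230^1.5) = 22.27/97.40 = 0.229.

0.229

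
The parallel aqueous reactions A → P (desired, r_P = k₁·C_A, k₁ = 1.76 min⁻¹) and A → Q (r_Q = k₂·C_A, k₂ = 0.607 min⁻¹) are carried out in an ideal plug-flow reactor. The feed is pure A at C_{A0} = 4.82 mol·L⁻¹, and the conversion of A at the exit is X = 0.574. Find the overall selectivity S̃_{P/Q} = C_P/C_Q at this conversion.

C_A = C_{A0}(1−X) = 2.053 mol·L⁻¹.
Both paths are first order in A, so the instantaneous fraction to P is constant: dC_P/d(−C_A) = k₁/(k₁+k₂) = 0.7436.
C_P = 0.7436·(C_{A0}−C_A) = 0.7436×2.767 = 2.06 mol·L⁻¹.
C_Q = (C_{A0}−C_A)−C_P = 0.7095 mol·L⁻¹; S̃_{P/Q} = 2.057/0.7095 = 2.90.

2.90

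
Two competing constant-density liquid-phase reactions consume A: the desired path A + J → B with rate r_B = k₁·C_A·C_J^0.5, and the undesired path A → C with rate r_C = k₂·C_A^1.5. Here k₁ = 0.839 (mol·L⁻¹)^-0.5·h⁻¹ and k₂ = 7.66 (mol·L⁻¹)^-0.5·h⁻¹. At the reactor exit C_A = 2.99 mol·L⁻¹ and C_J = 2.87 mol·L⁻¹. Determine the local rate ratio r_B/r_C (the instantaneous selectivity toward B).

S_{B/C} = r_B/r_C = (k₁·C_A·C_J^0.5)/(k₂·C_A^1.5) = (k₁/k₂)·C_A^-0.5·C_J^0.5.
= (0.839×2.990×2.870^0.5) / (7.66×2.990^1.5) = 4.250/39.60 = 0.107.
The undesired path is higher order in A, so low C_A (CSTR or dilute feed) favours B.

0.107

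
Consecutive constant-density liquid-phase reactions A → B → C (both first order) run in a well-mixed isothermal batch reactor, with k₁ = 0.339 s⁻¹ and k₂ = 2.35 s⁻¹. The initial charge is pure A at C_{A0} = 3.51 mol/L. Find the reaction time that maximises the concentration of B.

0.963 s

The intermediate peaks when r₁ = r₂, i.e. k₁e^(−k₁t) = k₂e^(−k₂t), giving t_opt = ln(k₂/k₁)/(k₂−k₁).
= ln(2.35/0.339)/(2.35−0.339) = ln(6.932)/2.011 = 1.936/2.011 = 0.963 s.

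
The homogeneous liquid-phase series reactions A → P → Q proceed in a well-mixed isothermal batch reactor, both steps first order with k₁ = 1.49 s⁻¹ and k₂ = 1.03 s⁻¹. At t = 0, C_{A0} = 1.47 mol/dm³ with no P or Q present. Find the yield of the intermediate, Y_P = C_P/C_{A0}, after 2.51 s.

0.167

Solving the coupled first-order balances gives C_P(t) = [k₁/(k₂−k₁)]·C_{A0}·(e^(−k₁t) − e^(−k₂t)).
e^(−k₁t) = e^(−1.49×2.51) = e^(−3.740) = 0.02376; e^(−k₂t) = e^(−2.585) = 0.07537.
C_P = 1.49×1.47/(1.03−1.49) × (0.02376−0.07537) = (-4.762)×(-0.05162) = 0.2458 mol/dm³.
Y_P = C_P/C_{A0} = 0.2458/1.47 = 0.167.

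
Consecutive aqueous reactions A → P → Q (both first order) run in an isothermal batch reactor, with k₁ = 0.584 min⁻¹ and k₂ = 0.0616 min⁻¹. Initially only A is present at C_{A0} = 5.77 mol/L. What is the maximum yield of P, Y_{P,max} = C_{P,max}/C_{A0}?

Evaluating C_P at t_opt = ln(k₂/k₁)/(k₂−k₁) gives C_{P,max}/C_{A0} = (k₁/k₂)^[k₂/(k₂−k₁)].
= (0.584/0.0616)^(0.0616/(0.0616−0.584)) = (9.481)^(-0.1179) = 0.7670.

0.767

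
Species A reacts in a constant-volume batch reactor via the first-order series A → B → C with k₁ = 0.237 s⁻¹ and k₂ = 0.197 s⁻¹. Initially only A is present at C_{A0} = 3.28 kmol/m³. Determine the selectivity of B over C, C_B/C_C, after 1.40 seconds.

6.54

For first-order series with pure A initially, C_B(t) = k₁C_{A0}/(k₂−k₁)·(e^(−k₁t) − e^(−k₂t)).
e^(−k₁t) = e^(−0.237×1.40) = e^(−0.3318) = 0.7176; e^(−k₂t) = e^(−0.2758) = 0.7590.
C_B = 0.237×3.28/(0.197−0.237) × (0.7176−0.7590) = (-19.43)×(-0.04133) = 0.8033 kmol/m³.
C_A = C_{A0}e^(−k₁t) = 2.354 kmol/m³, so C_C = C_{A0}−C_A−C_B = 0.1229 kmol/m³; C_B/C_C = 6.54.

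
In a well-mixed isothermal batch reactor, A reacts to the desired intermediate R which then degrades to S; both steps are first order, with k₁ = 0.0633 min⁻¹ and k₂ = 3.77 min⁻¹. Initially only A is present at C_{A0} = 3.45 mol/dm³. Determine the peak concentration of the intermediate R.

For a first-order series the maximum intermediate yield is C_{R,max}/C_{A0} = (k₁/k₂)^[k₂/(k₂−k₁)].
= (0.0633/3.77)^(3.77/(3.77−0.0633)) = (0.01679)^(1.017) = 0.01566.
C_{R,max} = 0.01566×3.45 = 0.0540 mol/dm³.

0.0540 mol/dm³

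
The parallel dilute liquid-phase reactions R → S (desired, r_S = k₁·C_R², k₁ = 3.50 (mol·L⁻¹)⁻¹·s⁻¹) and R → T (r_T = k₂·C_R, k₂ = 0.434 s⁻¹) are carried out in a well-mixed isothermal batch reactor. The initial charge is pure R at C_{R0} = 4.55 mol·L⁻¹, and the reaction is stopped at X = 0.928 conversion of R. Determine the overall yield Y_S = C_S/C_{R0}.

C_R = C_{R0}(1−X) = 0.3276 mol·L⁻¹.
Along a PFR/batch, dC_T/dC_R = −r_T/(r_S+r_T) = −k₂/(k₂+k₁·C_R).
Integrating from C_{R0} to C_R: C_T = (0.434/3.50)·ln[(0.434+3.50·4.55)/(0.434+3.50·0.328)] = 0.1240·ln(16.36/1.581) = 0.2898 mol·L⁻¹.
Then C_S = (C_{R0}−C_R) − C_T = 4.222 − 0.2898 = 3.933 mol·L⁻¹.
Y_S = C_S/C_{R0} = 3.933/4.55 = 0.864.

0.864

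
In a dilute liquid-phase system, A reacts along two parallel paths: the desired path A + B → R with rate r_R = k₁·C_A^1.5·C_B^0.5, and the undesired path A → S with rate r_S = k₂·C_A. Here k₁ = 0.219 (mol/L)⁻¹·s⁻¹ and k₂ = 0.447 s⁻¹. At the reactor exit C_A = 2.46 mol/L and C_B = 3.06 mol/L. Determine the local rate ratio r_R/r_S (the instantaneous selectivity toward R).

S_{R/S} = r_R/r_S = (k₁·C_A^1.5·C_B^0.5)/(k₂·C_A) = (k₁/k₂)·C_A^0.5·C_B^0.5.
= (0.219×2.460^1.5×3.060^0.5) / (0.447×2.460) = 1.478/1.100 = 1.34.
Since the desired path is higher order in A, keeping C_A high (PFR or concentrated feed) favours R.

1.34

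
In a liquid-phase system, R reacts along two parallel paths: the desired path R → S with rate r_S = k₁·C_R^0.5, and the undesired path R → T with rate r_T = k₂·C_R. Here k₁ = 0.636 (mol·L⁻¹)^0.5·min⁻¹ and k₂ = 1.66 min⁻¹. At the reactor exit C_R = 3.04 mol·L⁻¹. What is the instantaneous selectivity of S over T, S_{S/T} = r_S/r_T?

S_{S/T} = r_S/r_T = (k₁·C_R^0.5)/(k₂·C_R) = (k₁/k₂)·C_R^-0.5.
= (0.636×3.040^0.5) / (1.66×3.040) = 1.109/5.046 = 0.220.

0.220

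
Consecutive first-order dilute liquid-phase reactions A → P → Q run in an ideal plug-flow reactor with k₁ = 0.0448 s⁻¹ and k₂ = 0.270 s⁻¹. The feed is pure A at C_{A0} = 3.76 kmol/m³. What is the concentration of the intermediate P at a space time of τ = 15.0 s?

0.369 kmol/m³

Solving the coupled first-order balances gives C_P(τ) = [k₁/(k₂−k₁)]·C_{A0}·(e^(−k₁τ) − e^(−k₂τ)).
e^(−k₁τ) = e^(−0.0448×15.0) = e^(−0.6720) = 0.5107; e^(−k₂τ) = e^(−4.050) = 0.01742.
C_P = 0.0448×3.76/(0.270−0.0448) × (0.5107−0.01742) = 0.7480×0.4933 = 0.3690 kmol/m³.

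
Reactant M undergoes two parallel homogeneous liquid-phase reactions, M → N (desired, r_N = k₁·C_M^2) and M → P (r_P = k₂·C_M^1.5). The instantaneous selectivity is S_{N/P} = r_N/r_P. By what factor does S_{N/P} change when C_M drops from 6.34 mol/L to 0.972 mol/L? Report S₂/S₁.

0.392

S_{N/P} = (k₁/k₂)·C_M^0.5, so S₂/S₁ = (C_{M,2}/C_{M,1})^0.5.
= (0.972/6.34)^0.5 = (0.1533)^0.5 = 0.392.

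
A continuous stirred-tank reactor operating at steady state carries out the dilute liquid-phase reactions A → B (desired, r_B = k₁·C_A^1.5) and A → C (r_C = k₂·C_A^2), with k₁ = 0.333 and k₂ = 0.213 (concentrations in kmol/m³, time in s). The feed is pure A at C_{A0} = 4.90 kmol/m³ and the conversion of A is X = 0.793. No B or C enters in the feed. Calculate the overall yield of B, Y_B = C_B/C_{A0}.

Exit C_A = C_{A0}(1−X) = 4.90×0.207 = 1.014 kmol/m³.
A CSTR operates uniformly at the exit composition, giving r_B = 0.3402 and r_C = 0.2191 (each k·C_A^n at C_A = 1.014).
Fraction of consumed A going to B: r_B/(r_B+r_C) = 0.6082.
C_B = 0.6082·C_{A0}·X = 0.6082×4.90×0.793 = 2.36 kmol/m³; Y_B = C_B/C_{A0} = 0.482.

0.482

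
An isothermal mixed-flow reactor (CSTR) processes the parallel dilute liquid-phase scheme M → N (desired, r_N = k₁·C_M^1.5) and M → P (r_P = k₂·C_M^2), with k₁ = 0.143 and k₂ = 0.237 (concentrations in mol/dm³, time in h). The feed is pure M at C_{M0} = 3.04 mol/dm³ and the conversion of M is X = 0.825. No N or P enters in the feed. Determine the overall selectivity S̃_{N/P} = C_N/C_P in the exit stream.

0.827

Exit C_M = C_{M0}(1−X) = 3.04×0.175 = 0.5320 mol/dm³.
Rates in a CSTR are evaluated at the outlet concentration: r_N = 0.143×0.5320^1.5 = 0.05549, r_P = 0.237×0.5320^2 = 0.06708.
Overall selectivity = C_N/C_P = r_Nτ/(r_Pτ) = r_N/r_P = 0.827.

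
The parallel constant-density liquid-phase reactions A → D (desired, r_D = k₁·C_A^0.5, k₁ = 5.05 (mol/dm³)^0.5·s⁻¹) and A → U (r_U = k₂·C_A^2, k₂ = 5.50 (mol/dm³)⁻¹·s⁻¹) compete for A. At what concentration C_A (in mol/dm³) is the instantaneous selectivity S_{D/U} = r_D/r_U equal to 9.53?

0.210 mol/dm³

S_{D/U} = (k₁/k₂)·C_A^-1.5 ⇒ C_A = (S·k₂/k₁)^(1/(-1.5)).
= (9.53×5.50/5.05)^(-0.6667) = (10.38)^(-0.6667) = 0.210 mol/dm³.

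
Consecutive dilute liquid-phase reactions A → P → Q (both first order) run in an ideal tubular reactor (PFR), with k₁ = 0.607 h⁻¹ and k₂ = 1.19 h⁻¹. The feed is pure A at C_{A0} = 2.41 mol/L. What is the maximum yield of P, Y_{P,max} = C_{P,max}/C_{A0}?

For a first-order series the maximum intermediate yield is C_{P,max}/C_{A0} = (k₁/k₂)^[k₂/(k₂−k₁)].
= (0.607/1.19)^(1.19/(1.19−0.607)) = (0.5101)^(2.041) = 0.2531.

0.253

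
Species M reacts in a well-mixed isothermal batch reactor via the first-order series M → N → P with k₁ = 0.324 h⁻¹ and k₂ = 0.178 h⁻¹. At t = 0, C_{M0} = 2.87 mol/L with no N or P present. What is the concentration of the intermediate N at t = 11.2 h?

For first-order series with pure M initially, C_N(t) = k₁C_{M0}/(k₂−k₁)·(e^(−k₁t) − e^(−k₂t)).
e^(−k₁t) = e^(−0.324×11.2) = e^(−3.629) = 0.02655; e^(−k₂t) = e^(−1.994) = 0.1362.
C_N = 0.324×2.87/(0.178−0.324) × (0.02655−0.1362) = (-6.369)×(-0.1097) = 0.6984 mol/L.

0.698 mol/L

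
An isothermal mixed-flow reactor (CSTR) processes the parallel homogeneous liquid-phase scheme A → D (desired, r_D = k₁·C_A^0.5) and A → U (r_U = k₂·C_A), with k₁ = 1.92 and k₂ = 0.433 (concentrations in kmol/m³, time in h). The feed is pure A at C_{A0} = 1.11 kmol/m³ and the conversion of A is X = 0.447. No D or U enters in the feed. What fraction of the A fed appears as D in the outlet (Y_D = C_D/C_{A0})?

0.380

Exit C_A = C_{A0}(1−X) = 1.11×0.553 = 0.6138 kmol/m³.
In a CSTR the entire volume is at exit conditions, so r_D = 1.92×0.6138^0.5 = 1.504 and r_U = 0.433×0.6138 = 0.2658.
Fraction of consumed A going to D: r_D/(r_D+r_U) = 0.8498.
C_D = 0.8498·C_{A0}·X = 0.8498×1.11×0.447 = 0.422 kmol/m³; Y_D = C_D/C_{A0} = 0.380.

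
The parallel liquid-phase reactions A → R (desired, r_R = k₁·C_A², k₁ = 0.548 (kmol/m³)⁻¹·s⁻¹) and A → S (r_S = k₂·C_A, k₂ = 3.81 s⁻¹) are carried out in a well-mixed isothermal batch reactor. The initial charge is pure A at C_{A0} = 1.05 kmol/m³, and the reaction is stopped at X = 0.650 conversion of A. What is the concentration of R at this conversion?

0.0627 kmol/m³

C_A = C_{A0}(1−X) = 0.3675 kmol/m³.
Along a PFR/batch, dC_S/dC_A = −r_S/(r_R+r_S) = −k₂/(k₂+k₁·C_A).
Integrating from C_{A0} to C_A: C_S = (3.81/0.548)·ln[(3.81+0.548·1.05)/(3.81+0.548·0.367)] = 6.953·ln(4.385/4.011) = 0.6198 kmol/m³.
Then C_R = (C_{A0}−C_A) − C_S = 0.6825 − 0.6198 = 0.06273 kmol/m³.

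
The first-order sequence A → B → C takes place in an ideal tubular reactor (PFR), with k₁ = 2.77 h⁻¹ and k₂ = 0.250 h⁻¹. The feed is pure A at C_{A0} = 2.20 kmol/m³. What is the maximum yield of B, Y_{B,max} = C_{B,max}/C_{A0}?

Evaluating C_B at τ_opt = ln(k₂/k₁)/(k₂−k₁) gives C_{B,max}/C_{A0} = (k₁/k₂)^[k₂/(k₂−k₁)].
= (2.77/0.250)^(0.250/(0.250−2.77)) = (11.08)^(-0.09921) = 0.7877.

0.788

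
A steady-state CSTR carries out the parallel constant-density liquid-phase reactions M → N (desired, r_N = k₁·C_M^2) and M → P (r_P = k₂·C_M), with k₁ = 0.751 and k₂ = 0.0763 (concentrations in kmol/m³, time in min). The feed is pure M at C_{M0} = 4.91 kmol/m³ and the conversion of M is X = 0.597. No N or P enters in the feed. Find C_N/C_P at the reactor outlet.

19.5

Exit C_M = C_{M0}(1−X) = 4.91×0.403 = 1.979 kmol/m³.
A CSTR operates uniformly at the exit composition, giving r_N = 2.940 and r_P = 0.1510 (each k·C_M^n at C_M = 1.979).
Overall selectivity = C_N/C_P = r_Nτ/(r_Pτ) = r_N/r_P = 19.5.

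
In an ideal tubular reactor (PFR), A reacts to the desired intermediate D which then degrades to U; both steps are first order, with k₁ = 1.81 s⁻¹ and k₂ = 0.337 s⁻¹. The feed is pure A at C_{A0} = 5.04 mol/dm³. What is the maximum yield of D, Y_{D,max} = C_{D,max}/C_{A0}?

For a first-order series the maximum intermediate yield is C_{D,max}/C_{A0} = (k₁/k₂)^[k₂/(k₂−k₁)].
= (1.81/0.337)^(0.337/(0.337−1.81)) = (5.371)^(-0.2288) = 0.6807.

0.681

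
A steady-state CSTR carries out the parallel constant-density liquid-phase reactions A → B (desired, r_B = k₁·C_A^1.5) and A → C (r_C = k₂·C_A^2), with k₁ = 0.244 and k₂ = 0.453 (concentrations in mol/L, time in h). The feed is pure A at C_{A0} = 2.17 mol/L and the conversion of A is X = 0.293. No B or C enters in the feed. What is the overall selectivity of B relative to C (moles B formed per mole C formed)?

Exit C_A = C_{A0}(1−X) = 2.17×0.707 = 1.534 mol/L.
In a CSTR the entire volume is at exit conditions, so r_B = 0.244×1.534^1.5 = 0.4637 and r_C = 0.453×1.534^2 = 1.066.
Overall selectivity = C_B/C_C = r_Bτ/(r_Cτ) = r_B/r_C = 0.435.

0.435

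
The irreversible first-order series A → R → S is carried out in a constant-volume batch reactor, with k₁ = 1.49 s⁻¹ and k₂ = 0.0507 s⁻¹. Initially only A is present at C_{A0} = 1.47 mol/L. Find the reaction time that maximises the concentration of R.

2.35 s

The intermediate peaks when r₁ = r₂, i.e. k₁e^(−k₁t) = k₂e^(−k₂t), giving t_opt = ln(k₂/k₁)/(k₂−k₁).
= ln(0.0507/1.49)/(0.0507−1.49) = ln(0.03403)/-1.439 = -3.381/-1.439 = 2.35 s.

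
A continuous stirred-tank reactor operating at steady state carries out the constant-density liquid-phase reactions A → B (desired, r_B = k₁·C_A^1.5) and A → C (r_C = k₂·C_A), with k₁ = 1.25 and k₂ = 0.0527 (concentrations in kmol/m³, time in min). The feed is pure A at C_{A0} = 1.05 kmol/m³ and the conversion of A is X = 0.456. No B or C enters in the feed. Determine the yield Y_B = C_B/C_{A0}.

Exit C_A = C_{A0}(1−X) = 1.05×0.544 = 0.5712 kmol/m³.
Rates in a CSTR are evaluated at the outlet concentration: r_B = 1.25×0.5712^1.5 = 0.5396, r_C = 0.0527×0.5712 = 0.03010.
Fraction of consumed A going to B: r_B/(r_B+r_C) = 0.9472.
C_B = 0.9472·C_{A0}·X = 0.9472×1.05×0.456 = 0.454 kmol/m³; Y_B = C_B/C_{A0} = 0.432.

0.432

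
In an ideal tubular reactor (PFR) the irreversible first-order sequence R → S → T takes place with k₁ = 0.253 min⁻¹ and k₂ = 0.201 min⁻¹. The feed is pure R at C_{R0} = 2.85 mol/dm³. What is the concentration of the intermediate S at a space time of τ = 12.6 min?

The intermediate concentration in a first-order A→B→C sequence is C_S = k₁C_{R0}(e^(−k₁τ) − e^(−k₂τ))/(k₂−k₁).
e^(−k₁τ) = e^(−0.253×12.6) = e^(−3.188) = 0.04126; e^(−k₂τ) = e^(−2.533) = 0.07945.
C_S = 0.253×2.85/(0.201−0.253) × (0.04126−0.07945) = (-13.87)×(-0.03819) = 0.5296 mol/dm³.

0.530 mol/dm³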